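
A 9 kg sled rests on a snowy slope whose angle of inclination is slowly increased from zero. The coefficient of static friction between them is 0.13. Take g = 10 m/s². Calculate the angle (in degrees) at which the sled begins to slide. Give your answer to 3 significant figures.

7.41°

At the threshold of sliding, static friction is at its maximum μ_s N and exactly balances the weight component along the incline: mg sin θ = μ_s mg cos θ.
Hence tan θ = μ_s = 0.13, so θ = arctan(0.13) = 7.4069°.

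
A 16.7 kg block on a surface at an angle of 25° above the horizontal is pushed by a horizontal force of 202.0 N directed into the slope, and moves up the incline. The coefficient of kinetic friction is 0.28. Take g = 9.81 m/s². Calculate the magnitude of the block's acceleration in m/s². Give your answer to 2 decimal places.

The horizontal push has components F cos 25° = 202.0 × 0.9063 = 183.073 N up the incline and F sin 25° = 202.0 × 0.4226 = 85.365 N pressing into the surface.
The normal force is therefore N = mg cos 25° + F sin 25° = 148.476 + 85.365 = 233.841 N, and kinetic friction down the slope is μN = 0.28 × 233.841 = 65.475 N.
Along the incline: F cos 25° − mg sin 25° − μN = ma, so 183.073 − 69.233 − 65.475 = 16.7 a, giving a = 2.8961 m/s².

2.90 m/s²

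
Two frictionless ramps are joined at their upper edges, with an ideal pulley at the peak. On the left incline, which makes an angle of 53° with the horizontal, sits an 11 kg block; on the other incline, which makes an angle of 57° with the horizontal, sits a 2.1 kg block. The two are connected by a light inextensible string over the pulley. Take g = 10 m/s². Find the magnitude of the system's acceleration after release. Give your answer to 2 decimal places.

5.36 m/s²

Resolve each weight along its own incline: the 11 kg mass has component 11 × 10 × sin 53° = 87.850 N down its slope, and the 2.1 kg mass has 2.1 × 10 × sin 57° = 17.612 N down its slope.
The 11 kg side's 87.850 N exceeds the other side's 17.612 N, so that mass slides down and the 2.1 kg mass slides up. Taking that direction as positive, Newton's second law for the whole system gives 87.850 − 17.612 = (11 + 2.1) a, so a = 70.238 / 13.1 = 5.3617 m/s².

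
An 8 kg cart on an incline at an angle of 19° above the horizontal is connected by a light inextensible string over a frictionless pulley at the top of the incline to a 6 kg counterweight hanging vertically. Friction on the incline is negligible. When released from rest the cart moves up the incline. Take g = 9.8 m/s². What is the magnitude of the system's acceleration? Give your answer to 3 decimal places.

For the cart on the incline: the weight component along the slope is m₁g sin 19° = 8 × 9.8 × 0.3256 = 25.527 N and the normal force is N = m₁g cos 19° = 74.129 N.
Newton's second law for the cart (up-slope positive): T − 25.527 = 8 a. For the hanging counterweight (downward positive): 6 × 9.8 − T = 6 a.
Adding the two equations eliminates T: 33.273 = 14 a, so a = 2.3766 m/s².

2.377 m/s²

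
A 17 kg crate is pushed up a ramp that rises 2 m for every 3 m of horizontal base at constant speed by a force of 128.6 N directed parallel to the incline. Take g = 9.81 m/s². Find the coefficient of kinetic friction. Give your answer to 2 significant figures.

0.26

At constant speed ΣF = 0 along the incline. The applied 128.6 N acts up the slope; the weight component mg sin 33.69° = 92.507 N and kinetic friction μN both act down the slope.
So 128.6 = 92.507 + μ × 138.761, giving μ = (128.6 − 92.507) / 138.761 = 0.2601.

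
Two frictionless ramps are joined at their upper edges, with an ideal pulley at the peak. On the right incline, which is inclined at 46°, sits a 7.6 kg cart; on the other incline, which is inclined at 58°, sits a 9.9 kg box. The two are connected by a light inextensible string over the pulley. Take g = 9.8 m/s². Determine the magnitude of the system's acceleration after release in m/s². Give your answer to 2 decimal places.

1.64 m/s²

Resolve each weight along its own incline: the 7.6 kg mass has component 7.6 × 9.8 × sin 46° = 53.576 N down its slope, and the 9.9 kg mass has 9.9 × 9.8 × sin 58° = 82.278 N down its slope.
The 9.9 kg side's 82.278 N exceeds the other side's 53.576 N, so that mass slides down and the 7.6 kg mass slides up. Taking that direction as positive, Newton's second law for the whole system gives 82.278 − 53.576 = (7.6 + 9.9) a, so a = 28.702 / 17.5 = 1.6401 m/s².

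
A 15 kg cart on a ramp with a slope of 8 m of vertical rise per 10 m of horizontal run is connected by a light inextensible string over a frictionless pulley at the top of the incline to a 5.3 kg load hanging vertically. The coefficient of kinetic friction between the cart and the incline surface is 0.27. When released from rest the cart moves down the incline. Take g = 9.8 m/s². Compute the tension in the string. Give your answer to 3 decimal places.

For the cart on the incline: the weight component along the slope is m₁g sin 38.66° = 15 × 9.8 × 0.6247 = 91.831 N and the normal force is N = m₁g cos 38.66° = 114.788 N.
Kinetic friction opposes the cart's motion down the incline: f = μN = 0.27 × 114.788 = 30.993 N acting up the slope.
Newton's second law for the cart (down-slope positive): 91.831 − 30.993 − T = 15 a. For the hanging load (upward positive): T − 5.3 × 9.8 = 5.3 a.
Adding the two equations eliminates T: 8.898 = 20.3 a, so a = 0.4383 m/s².
Then from the hanging load's equation, T = 5.3 × (9.8 + 0.4383) = 54.263 N.

54.263 N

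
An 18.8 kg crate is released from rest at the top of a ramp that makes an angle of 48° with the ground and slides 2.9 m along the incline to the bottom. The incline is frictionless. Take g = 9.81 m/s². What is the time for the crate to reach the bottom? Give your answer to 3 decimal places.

0.892 s

The weight component along the incline is mg sin 48° = 137.057 N and the normal force is N = mg cos 48° = 123.406 N.
With no friction, a = g sin 48° = 7.2903 m/s².
Starting from rest, L = ½at², so t = √(2L/a) = √(2 × 2.9 / 7.2903) = 0.8920 s.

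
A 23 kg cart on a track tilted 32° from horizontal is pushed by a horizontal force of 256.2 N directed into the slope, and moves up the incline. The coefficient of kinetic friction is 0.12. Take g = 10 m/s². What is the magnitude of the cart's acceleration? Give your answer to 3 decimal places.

2.421 m/s²

The horizontal push has components F cos 32° = 256.2 × 0.8480 = 217.258 N up the incline and F sin 32° = 256.2 × 0.5299 = 135.760 N pressing into the surface.
The normal force is therefore N = mg cos 32° + F sin 32° = 195.040 + 135.760 = 330.800 N, and kinetic friction down the slope is μN = 0.12 × 330.800 = 39.696 N.
Along the incline: F cos 32° − mg sin 32° − μN = ma, so 217.258 − 121.877 − 39.696 = 23 a, giving a = 2.4211 m/s².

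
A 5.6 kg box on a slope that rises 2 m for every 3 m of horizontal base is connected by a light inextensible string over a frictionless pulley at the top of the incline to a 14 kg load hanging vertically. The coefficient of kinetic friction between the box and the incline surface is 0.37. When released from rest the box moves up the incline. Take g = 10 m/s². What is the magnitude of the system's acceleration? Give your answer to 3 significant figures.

For the box on the incline: the weight component along the slope is m₁g sin 33.69° = 5.6 × 10 × 0.5547 = 31.063 N and the normal force is N = m₁g cos 33.69° = 46.595 N.
Kinetic friction opposes the box's motion up the incline: f = μN = 0.37 × 46.595 = 17.240 N acting down the slope.
Newton's second law for the box (up-slope positive): T − 31.063 − 17.240 = 5.6 a. For the hanging load (downward positive): 14 × 10 − T = 14 a.
Adding the two equations eliminates T: 91.697 = 19.6 a, so a = 4.6784 m/s².

4.68 m/s²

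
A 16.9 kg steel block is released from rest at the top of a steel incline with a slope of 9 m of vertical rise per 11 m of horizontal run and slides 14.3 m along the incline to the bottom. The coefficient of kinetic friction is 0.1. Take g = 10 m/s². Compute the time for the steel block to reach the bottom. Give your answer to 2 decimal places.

The weight component along the incline is mg sin 39.29° = 107.017 N and the normal force is N = mg cos 39.29° = 130.799 N.
Friction up the slope is f = μN = 0.1 × 130.799 = 13.080 N, so the net downslope force is 107.017 − 13.080 = 93.937 N and a = 93.937 / 16.9 = 5.5584 m/s².
Starting from rest, L = ½at², so t = √(2L/a) = √(2 × 14.3 / 5.5584) = 2.2683 s.

2.27 s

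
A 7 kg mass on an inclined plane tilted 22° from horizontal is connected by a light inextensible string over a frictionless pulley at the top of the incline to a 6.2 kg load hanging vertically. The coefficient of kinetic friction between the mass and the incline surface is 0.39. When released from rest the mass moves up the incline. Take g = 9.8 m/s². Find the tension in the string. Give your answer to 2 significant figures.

For the mass on the incline: the weight component along the slope is m₁g sin 22° = 7 × 9.8 × 0.3746 = 25.698 N and the normal force is N = m₁g cos 22° = 63.605 N.
Kinetic friction opposes the mass's motion up the incline: f = μN = 0.39 × 63.605 = 24.806 N acting down the slope.
Newton's second law for the mass (up-slope positive): T − 25.698 − 24.806 = 7 a. For the hanging load (downward positive): 6.2 × 9.8 − T = 6.2 a.
Adding the two equations eliminates T: 10.256 = 13.2 a, so a = 0.7770 m/s².
Then from the hanging load's equation, T = 6.2 × (9.8 − 0.7770) = 55.943 N.

56 N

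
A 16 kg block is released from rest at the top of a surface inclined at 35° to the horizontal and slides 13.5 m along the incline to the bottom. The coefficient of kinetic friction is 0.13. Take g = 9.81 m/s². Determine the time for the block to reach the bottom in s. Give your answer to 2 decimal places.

The weight component along the incline is mg sin 35° = 90.029 N and the normal force is N = mg cos 35° = 128.574 N.
Friction up the slope is f = μN = 0.13 × 128.574 = 16.715 N, so the net downslope force is 90.029 − 16.715 = 73.314 N and a = 73.314 / 16 = 4.5821 m/s².
Starting from rest, L = ½at², so t = √(2L/a) = √(2 × 13.5 / 4.5821) = 2.4274 s.

2.43 s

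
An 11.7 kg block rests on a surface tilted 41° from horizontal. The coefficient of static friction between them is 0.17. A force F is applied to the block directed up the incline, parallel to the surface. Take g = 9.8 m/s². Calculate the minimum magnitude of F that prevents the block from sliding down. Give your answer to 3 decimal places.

60.513 N

The normal force is N = mg cos 41° = 86.535 N. With F at its minimum the block is on the verge of sliding down, so static friction is at its maximum μ_s N = 0.17 × 86.535 = 14.711 N and acts up the slope.
Equilibrium along the incline: F + μ_s N = mg sin 41°, so F = 75.224 − 14.711 = 60.513 N.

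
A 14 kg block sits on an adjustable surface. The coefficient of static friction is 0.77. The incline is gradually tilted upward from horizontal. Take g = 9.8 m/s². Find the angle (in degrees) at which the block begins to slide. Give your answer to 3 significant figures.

37.6°

At the threshold of sliding, static friction is at its maximum μ_s N and exactly balances the weight component along the incline: mg sin θ = μ_s mg cos θ.
Hence tan θ = μ_s = 0.77, so θ = arctan(0.77) = 37.5963°.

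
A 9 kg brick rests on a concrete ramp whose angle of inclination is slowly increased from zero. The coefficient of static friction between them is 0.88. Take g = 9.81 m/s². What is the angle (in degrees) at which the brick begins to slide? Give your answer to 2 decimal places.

At the threshold of sliding, static friction is at its maximum μ_s N and exactly balances the weight component along the incline: mg sin θ = μ_s mg cos θ.
Hence tan θ = μ_s = 0.88, so θ = arctan(0.88) = 41.3478°.

41.35°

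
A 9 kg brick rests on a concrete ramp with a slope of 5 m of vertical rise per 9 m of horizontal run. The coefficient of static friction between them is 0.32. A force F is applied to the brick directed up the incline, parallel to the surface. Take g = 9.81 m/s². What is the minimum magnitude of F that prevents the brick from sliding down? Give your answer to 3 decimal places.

The normal force is N = mg cos 29.05° = 77.179 N. With F at its minimum the brick is on the verge of sliding down, so static friction is at its maximum μ_s N = 0.32 × 77.179 = 24.697 N and acts up the slope.
Equilibrium along the incline: F + μ_s N = mg sin 29.05°, so F = 42.877 − 24.697 = 18.180 N.

18.180 N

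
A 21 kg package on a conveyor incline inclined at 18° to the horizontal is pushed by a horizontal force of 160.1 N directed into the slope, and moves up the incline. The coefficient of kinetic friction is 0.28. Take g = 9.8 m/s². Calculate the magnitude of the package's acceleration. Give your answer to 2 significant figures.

The horizontal push has components F cos 18° = 160.1 × 0.9511 = 152.271 N up the incline and F sin 18° = 160.1 × 0.3090 = 49.471 N pressing into the surface.
The normal force is therefore N = mg cos 18° + F sin 18° = 195.736 + 49.471 = 245.207 N, and kinetic friction down the slope is μN = 0.28 × 245.207 = 68.658 N.
Along the incline: F cos 18° − mg sin 18° − μN = ma, so 152.271 − 63.592 − 68.658 = 21 a, giving a = 0.9534 m/s².

0.95 m/s²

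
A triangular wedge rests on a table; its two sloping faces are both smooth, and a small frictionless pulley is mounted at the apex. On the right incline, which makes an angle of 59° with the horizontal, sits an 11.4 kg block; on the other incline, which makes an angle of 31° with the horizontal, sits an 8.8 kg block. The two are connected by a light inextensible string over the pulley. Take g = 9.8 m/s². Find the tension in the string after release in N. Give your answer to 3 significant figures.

66.8 N

Resolve each weight along its own incline: the 11.4 kg mass has component 11.4 × 9.8 × sin 59° = 95.763 N down its slope, and the 8.8 kg mass has 8.8 × 9.8 × sin 31° = 44.417 N down its slope.
The 11.4 kg side's 95.763 N exceeds the other side's 44.417 N, so that mass slides down and the 8.8 kg mass slides up. Taking that direction as positive, Newton's second law for the whole system gives 95.763 − 44.417 = (11.4 + 8.8) a, so a = 51.346 / 20.2 = 2.5419 m/s².
For the 8.8 kg mass (up-slope positive): T − 44.417 = 8.8 × 2.5419, so T = 66.786 N.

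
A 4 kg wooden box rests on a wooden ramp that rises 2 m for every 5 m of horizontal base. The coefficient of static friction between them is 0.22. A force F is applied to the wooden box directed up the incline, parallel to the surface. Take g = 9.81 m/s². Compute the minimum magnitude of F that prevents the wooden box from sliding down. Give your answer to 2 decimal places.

The normal force is N = mg cos 21.80° = 36.433 N. With F at its minimum the wooden box is on the verge of sliding down, so static friction is at its maximum μ_s N = 0.22 × 36.433 = 8.015 N and acts up the slope.
Equilibrium along the incline: F + μ_s N = mg sin 21.80°, so F = 14.573 − 8.015 = 6.558 N.

6.56 N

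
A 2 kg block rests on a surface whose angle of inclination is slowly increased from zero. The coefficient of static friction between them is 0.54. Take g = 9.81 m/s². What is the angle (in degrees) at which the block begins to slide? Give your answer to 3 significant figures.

28.4°

At the threshold of sliding, static friction is at its maximum μ_s N and exactly balances the weight component along the incline: mg sin θ = μ_s mg cos θ.
Hence tan θ = μ_s = 0.54, so θ = arctan(0.54) = 28.3690°.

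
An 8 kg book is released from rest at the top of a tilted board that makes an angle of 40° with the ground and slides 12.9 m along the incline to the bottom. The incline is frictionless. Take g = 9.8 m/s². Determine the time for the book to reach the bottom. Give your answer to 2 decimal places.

2.02 s

The weight component along the incline is mg sin 40° = 50.395 N and the normal force is N = mg cos 40° = 60.058 N.
With no friction, a = g sin 40° = 6.2993 m/s².
Starting from rest, L = ½at², so t = √(2L/a) = √(2 × 12.9 / 6.2993) = 2.0238 s.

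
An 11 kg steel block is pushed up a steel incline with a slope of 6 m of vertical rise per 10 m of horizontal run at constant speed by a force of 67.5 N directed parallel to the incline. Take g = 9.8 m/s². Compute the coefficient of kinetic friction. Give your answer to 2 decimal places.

At constant speed ΣF = 0 along the incline. The applied 67.5 N acts up the slope; the weight component mg sin 30.96° = 55.463 N and kinetic friction μN both act down the slope.
So 67.5 = 55.463 + μ × 92.438, giving μ = (67.5 − 55.463) / 92.438 = 0.1302.

0.13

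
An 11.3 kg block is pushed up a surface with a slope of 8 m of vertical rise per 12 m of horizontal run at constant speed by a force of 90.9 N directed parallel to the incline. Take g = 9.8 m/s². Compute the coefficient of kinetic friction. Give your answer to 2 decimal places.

0.32

At constant speed ΣF = 0 along the incline. The applied 90.9 N acts up the slope; the weight component mg sin 33.69° = 61.427 N and kinetic friction μN both act down the slope.
So 90.9 = 61.427 + μ × 92.141, giving μ = (90.9 − 61.427) / 92.141 = 0.3199.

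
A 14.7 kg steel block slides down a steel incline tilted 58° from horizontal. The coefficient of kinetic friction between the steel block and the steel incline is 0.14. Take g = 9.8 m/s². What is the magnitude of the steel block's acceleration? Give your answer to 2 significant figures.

7.6 m/s²

Resolving the weight along the incline: the component pulling the steel block down the slope is mg sin 58° = 14.7 × 9.8 × 0.8480 = 122.163 N, and the normal force is N = mg cos 58° = 14.7 × 9.8 × 0.5299 = 76.337 N.
Kinetic friction acts up the slope with magnitude f = μN = 0.14 × 76.337 = 10.687 N.
Net force along the incline is 122.163 − 10.687 = 111.476 N, so a = 111.476 / 14.7 = 7.5834 m/s².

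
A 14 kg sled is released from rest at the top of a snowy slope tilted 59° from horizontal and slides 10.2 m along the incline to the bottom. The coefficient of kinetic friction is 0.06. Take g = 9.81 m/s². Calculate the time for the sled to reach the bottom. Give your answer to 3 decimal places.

1.586 s

The weight component along the incline is mg sin 59° = 117.723 N and the normal force is N = mg cos 59° = 70.735 N.
Friction up the slope is f = μN = 0.06 × 70.735 = 4.244 N, so the net downslope force is 117.723 − 4.244 = 113.479 N and a = 113.479 / 14 = 8.1056 m/s².
Starting from rest, L = ½at², so t = √(2L/a) = √(2 × 10.2 / 8.1056) = 1.5864 s.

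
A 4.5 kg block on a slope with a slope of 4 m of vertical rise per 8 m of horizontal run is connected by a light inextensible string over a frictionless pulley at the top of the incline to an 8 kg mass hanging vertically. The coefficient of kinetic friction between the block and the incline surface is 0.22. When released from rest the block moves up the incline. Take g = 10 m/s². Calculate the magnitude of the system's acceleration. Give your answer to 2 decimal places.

4.08 m/s²

For the block on the incline: the weight component along the slope is m₁g sin 26.57° = 4.5 × 10 × 0.4472 = 20.124 N and the normal force is N = m₁g cos 26.57° = 40.249 N.
Kinetic friction opposes the block's motion up the incline: f = μN = 0.22 × 40.249 = 8.855 N acting down the slope.
Newton's second law for the block (up-slope positive): T − 20.124 − 8.855 = 4.5 a. For the hanging mass (downward positive): 8 × 10 − T = 8 a.
Adding the two equations eliminates T: 51.021 = 12.5 a, so a = 4.0817 m/s².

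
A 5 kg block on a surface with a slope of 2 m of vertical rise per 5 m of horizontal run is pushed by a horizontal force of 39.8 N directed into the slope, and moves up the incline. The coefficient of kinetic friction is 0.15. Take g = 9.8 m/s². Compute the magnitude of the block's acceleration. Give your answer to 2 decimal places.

1.94 m/s²

The horizontal push has components F cos 21.80° = 39.8 × 0.9285 = 36.954 N up the incline and F sin 21.80° = 39.8 × 0.3714 = 14.782 N pressing into the surface.
The normal force is therefore N = mg cos 21.80° + F sin 21.80° = 45.496 + 14.782 = 60.278 N, and kinetic friction down the slope is μN = 0.15 × 60.278 = 9.042 N.
Along the incline: F cos 21.80° − mg sin 21.80° − μN = ma, so 36.954 − 18.199 − 9.042 = 5 a, giving a = 1.9426 m/s².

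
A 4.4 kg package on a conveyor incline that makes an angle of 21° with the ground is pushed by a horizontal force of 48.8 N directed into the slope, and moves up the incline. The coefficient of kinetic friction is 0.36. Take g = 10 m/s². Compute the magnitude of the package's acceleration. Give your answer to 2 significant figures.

2.0 m/s²

The horizontal push has components F cos 21° = 48.8 × 0.9336 = 45.560 N up the incline and F sin 21° = 48.8 × 0.3584 = 17.490 N pressing into the surface.
The normal force is therefore N = mg cos 21° + F sin 21° = 41.078 + 17.490 = 58.568 N, and kinetic friction down the slope is μN = 0.36 × 58.568 = 21.084 N.
Along the incline: F cos 21° − mg sin 21° − μN = ma, so 45.560 − 15.770 − 21.084 = 4.4 a, giving a = 1.9786 m/s².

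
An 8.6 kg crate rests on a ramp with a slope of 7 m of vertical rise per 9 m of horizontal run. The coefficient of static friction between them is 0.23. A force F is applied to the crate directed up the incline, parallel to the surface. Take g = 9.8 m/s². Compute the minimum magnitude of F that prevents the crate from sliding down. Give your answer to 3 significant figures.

36.4 N

The normal force is N = mg cos 37.87° = 66.527 N. With F at its minimum the crate is on the verge of sliding down, so static friction is at its maximum μ_s N = 0.23 × 66.527 = 15.301 N and acts up the slope.
Equilibrium along the incline: F + μ_s N = mg sin 37.87°, so F = 51.743 − 15.301 = 36.442 N.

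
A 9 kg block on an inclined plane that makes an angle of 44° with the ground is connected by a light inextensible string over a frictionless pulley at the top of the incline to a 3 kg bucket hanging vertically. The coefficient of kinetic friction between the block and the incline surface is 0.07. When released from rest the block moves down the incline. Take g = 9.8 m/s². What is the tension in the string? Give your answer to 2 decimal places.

36.26 N

For the block on the incline: the weight component along the slope is m₁g sin 44° = 9 × 9.8 × 0.6947 = 61.273 N and the normal force is N = m₁g cos 44° = 63.446 N.
Kinetic friction opposes the block's motion down the incline: f = μN = 0.07 × 63.446 = 4.441 N acting up the slope.
Newton's second law for the block (down-slope positive): 61.273 − 4.441 − T = 9 a. For the hanging bucket (upward positive): T − 3 × 9.8 = 3 a.
Adding the two equations eliminates T: 27.432 = 12 a, so a = 2.2860 m/s².
Then from the hanging bucket's equation, T = 3 × (9.8 + 2.2860) = 36.258 N.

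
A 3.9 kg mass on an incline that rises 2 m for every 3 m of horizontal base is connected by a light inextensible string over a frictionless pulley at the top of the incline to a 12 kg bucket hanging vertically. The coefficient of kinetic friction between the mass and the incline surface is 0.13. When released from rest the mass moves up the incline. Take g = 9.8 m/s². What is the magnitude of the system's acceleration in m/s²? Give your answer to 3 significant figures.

5.80 m/s²

For the mass on the incline: the weight component along the slope is m₁g sin 33.69° = 3.9 × 9.8 × 0.5547 = 21.201 N and the normal force is N = m₁g cos 33.69° = 31.801 N.
Kinetic friction opposes the mass's motion up the incline: f = μN = 0.13 × 31.801 = 4.134 N acting down the slope.
Newton's second law for the mass (up-slope positive): T − 21.201 − 4.134 = 3.9 a. For the hanging bucket (downward positive): 12 × 9.8 − T = 12 a.
Adding the two equations eliminates T: 92.265 = 15.9 a, so a = 5.8028 m/s².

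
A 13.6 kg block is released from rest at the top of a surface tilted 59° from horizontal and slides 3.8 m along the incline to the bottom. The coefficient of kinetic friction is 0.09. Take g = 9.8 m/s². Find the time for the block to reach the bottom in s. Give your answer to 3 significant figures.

0.978 s

The weight component along the incline is mg sin 59° = 114.243 N and the normal force is N = mg cos 59° = 68.644 N.
Friction up the slope is f = μN = 0.09 × 68.644 = 6.178 N, so the net downslope force is 114.243 − 6.178 = 108.065 N and a = 108.065 / 13.6 = 7.9460 m/s².
Starting from rest, L = ½at², so t = √(2L/a) = √(2 × 3.8 / 7.9460) = 0.9780 s.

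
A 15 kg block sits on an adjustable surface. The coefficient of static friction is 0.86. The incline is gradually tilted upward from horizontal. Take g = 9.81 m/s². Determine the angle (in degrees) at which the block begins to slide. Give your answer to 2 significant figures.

41°

At the threshold of sliding, static friction is at its maximum μ_s N and exactly balances the weight component along the incline: mg sin θ = μ_s mg cos θ.
Hence tan θ = μ_s = 0.86, so θ = arctan(0.86) = 40.6955°.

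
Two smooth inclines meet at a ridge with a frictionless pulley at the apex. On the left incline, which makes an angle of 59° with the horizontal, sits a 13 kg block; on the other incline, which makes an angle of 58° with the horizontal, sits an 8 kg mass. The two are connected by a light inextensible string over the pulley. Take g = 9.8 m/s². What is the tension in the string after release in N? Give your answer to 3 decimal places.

82.760 N

Resolve each weight along its own incline: the 13 kg mass has component 13 × 9.8 × sin 59° = 109.203 N down its slope, and the 8 kg mass has 8 × 9.8 × sin 58° = 66.487 N down its slope.
The 13 kg side's 109.203 N exceeds the other side's 66.487 N, so that mass slides down and the 8 kg mass slides up. Taking that direction as positive, Newton's second law for the whole system gives 109.203 − 66.487 = (13 + 8) a, so a = 42.716 / 21 = 2.0341 m/s².
For the 8 kg mass (up-slope positive): T − 66.487 = 8 × 2.0341, so T = 82.760 N.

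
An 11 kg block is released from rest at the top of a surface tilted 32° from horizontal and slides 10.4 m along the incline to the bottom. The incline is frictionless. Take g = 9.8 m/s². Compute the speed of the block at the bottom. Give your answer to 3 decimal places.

The weight component along the incline is mg sin 32° = 57.125 N and the normal force is N = mg cos 32° = 91.420 N.
With no friction, a = g sin 32° = 5.1932 m/s².
Starting from rest over a distance of 10.4 m, v² = 2aL = 2 × 5.1932 × 10.4 = 108.0186, so v = 10.3932 m/s.

10.393 m/s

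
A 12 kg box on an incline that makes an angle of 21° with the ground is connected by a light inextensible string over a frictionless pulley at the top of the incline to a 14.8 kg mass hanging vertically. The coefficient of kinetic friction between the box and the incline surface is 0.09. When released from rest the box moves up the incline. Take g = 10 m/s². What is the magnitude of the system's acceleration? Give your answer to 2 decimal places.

For the box on the incline: the weight component along the slope is m₁g sin 21° = 12 × 10 × 0.3584 = 43.008 N and the normal force is N = m₁g cos 21° = 112.030 N.
Kinetic friction opposes the box's motion up the incline: f = μN = 0.09 × 112.030 = 10.083 N acting down the slope.
Newton's second law for the box (up-slope positive): T − 43.008 − 10.083 = 12 a. For the hanging mass (downward positive): 14.8 × 10 − T = 14.8 a.
Adding the two equations eliminates T: 94.909 = 26.8 a, so a = 3.5414 m/s².

3.54 m/s²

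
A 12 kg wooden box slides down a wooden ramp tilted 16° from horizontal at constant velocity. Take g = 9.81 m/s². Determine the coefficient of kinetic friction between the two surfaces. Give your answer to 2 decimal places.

0.29

At constant velocity the net force along the incline is zero: mg sin 16° = μ mg cos 16°.
So μ = tan 16° = 0.2756 / 0.9613 = 0.2867.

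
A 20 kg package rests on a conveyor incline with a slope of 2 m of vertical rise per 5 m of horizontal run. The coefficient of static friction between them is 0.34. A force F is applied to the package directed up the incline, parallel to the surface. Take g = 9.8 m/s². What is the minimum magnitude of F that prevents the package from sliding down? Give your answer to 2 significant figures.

The normal force is N = mg cos 21.80° = 181.981 N. With F at its minimum the package is on the verge of sliding down, so static friction is at its maximum μ_s N = 0.34 × 181.981 = 61.874 N and acts up the slope.
Equilibrium along the incline: F + μ_s N = mg sin 21.80°, so F = 72.793 − 61.874 = 10.919 N.

11 N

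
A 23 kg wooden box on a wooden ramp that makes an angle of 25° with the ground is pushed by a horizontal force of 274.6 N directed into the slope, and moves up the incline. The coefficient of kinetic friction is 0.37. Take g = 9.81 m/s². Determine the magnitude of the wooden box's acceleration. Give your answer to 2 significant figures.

The horizontal push has components F cos 25° = 274.6 × 0.9063 = 248.870 N up the incline and F sin 25° = 274.6 × 0.4226 = 116.046 N pressing into the surface.
The normal force is therefore N = mg cos 25° + F sin 25° = 204.488 + 116.046 = 320.534 N, and kinetic friction down the slope is μN = 0.37 × 320.534 = 118.598 N.
Along the incline: F cos 25° − mg sin 25° − μN = ma, so 248.870 − 95.351 − 118.598 = 23 a, giving a = 1.5183 m/s².

1.5 m/s²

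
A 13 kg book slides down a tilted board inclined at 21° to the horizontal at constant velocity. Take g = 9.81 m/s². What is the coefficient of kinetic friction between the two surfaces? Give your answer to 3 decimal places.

At constant velocity the net force along the incline is zero: mg sin 21° = μ mg cos 21°.
So μ = tan 21° = 0.3584 / 0.9336 = 0.3839.

0.384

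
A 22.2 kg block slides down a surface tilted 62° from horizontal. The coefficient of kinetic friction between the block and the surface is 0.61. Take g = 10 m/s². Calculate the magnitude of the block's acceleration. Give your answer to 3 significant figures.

Resolving the weight along the incline: the component pulling the block down the slope is mg sin 62° = 22.2 × 10 × 0.8829 = 196.004 N, and the normal force is N = mg cos 62° = 22.2 × 10 × 0.4695 = 104.229 N.
Kinetic friction acts up the slope with magnitude f = μN = 0.61 × 104.229 = 63.580 N.
Net force along the incline is 196.004 − 63.580 = 132.424 N, so a = 132.424 / 22.2 = 5.9650 m/s².

5.97 m/s²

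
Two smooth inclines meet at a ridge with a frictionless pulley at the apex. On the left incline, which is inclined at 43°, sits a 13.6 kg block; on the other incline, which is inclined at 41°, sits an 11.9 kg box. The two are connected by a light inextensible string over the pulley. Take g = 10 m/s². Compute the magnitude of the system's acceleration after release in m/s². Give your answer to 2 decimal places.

0.58 m/s²

Resolve each weight along its own incline: the 13.6 kg mass has component 13.6 × 10 × sin 43° = 92.752 N down its slope, and the 11.9 kg mass has 11.9 × 10 × sin 41° = 78.071 N down its slope.
The 13.6 kg side's 92.752 N exceeds the other side's 78.071 N, so that mass slides down and the 11.9 kg mass slides up. Taking that direction as positive, Newton's second law for the whole system gives 92.752 − 78.071 = (13.6 + 11.9) a, so a = 14.681 / 25.5 = 0.5757 m/s².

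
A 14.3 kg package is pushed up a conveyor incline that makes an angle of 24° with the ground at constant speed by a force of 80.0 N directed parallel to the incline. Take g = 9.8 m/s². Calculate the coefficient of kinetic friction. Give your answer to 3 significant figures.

0.180

At constant speed ΣF = 0 along the incline. The applied 80.0 N acts up the slope; the weight component mg sin 24° = 57.000 N and kinetic friction μN both act down the slope.
So 80.0 = 57.000 + μ × 128.024, giving μ = (80.0 − 57.000) / 128.024 = 0.1797.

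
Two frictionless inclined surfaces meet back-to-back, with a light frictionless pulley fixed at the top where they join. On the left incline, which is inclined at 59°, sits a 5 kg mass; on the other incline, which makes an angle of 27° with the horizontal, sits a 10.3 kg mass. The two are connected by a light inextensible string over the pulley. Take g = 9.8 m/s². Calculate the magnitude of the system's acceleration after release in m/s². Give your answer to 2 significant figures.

Resolve each weight along its own incline: the 5 kg mass has component 5 × 9.8 × sin 59° = 42.001 N down its slope, and the 10.3 kg mass has 10.3 × 9.8 × sin 27° = 45.826 N down its slope.
The 10.3 kg side's 45.826 N exceeds the other side's 42.001 N, so that mass slides down and the 5 kg mass slides up. Taking that direction as positive, Newton's second law for the whole system gives 45.826 − 42.001 = (5 + 10.3) a, so a = 3.825 / 15.3 = 0.2500 m/s².

0.25 m/s²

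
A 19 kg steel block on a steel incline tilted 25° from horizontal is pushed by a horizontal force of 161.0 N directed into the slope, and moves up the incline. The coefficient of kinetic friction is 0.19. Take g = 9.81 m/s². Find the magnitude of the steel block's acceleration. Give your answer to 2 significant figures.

The horizontal push has components F cos 25° = 161.0 × 0.9063 = 145.914 N up the incline and F sin 25° = 161.0 × 0.4226 = 68.039 N pressing into the surface.
The normal force is therefore N = mg cos 25° + F sin 25° = 168.925 + 68.039 = 236.964 N, and kinetic friction down the slope is μN = 0.19 × 236.964 = 45.023 N.
Along the incline: F cos 25° − mg sin 25° − μN = ma, so 145.914 − 78.768 − 45.023 = 19 a, giving a = 1.1644 m/s².

1.2 m/s²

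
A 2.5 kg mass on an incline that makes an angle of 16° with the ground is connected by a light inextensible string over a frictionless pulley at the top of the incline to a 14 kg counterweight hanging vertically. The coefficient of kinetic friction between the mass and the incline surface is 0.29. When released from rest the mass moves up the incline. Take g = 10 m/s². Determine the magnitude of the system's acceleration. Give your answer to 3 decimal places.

For the mass on the incline: the weight component along the slope is m₁g sin 16° = 2.5 × 10 × 0.2756 = 6.890 N and the normal force is N = m₁g cos 16° = 24.032 N.
Kinetic friction opposes the mass's motion up the incline: f = μN = 0.29 × 24.032 = 6.969 N acting down the slope.
Newton's second law for the mass (up-slope positive): T − 6.890 − 6.969 = 2.5 a. For the hanging counterweight (downward positive): 14 × 10 − T = 14 a.
Adding the two equations eliminates T: 126.141 = 16.5 a, so a = 7.6449 m/s².

7.645 m/s²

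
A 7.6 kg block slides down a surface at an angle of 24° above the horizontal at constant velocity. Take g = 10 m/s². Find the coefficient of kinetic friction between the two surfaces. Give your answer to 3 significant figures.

0.445

At constant velocity the net force along the incline is zero: mg sin 24° = μ mg cos 24°.
So μ = tan 24° = 0.4067 / 0.9135 = 0.4452.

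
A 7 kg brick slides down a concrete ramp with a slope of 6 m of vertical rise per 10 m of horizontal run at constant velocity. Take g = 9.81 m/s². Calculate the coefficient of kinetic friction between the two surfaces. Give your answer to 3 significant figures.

0.600

At constant velocity the net force along the incline is zero: mg sin 30.96° = μ mg cos 30.96°.
So μ = tan 30.96° = 0.5145 / 0.8575 = 0.6000.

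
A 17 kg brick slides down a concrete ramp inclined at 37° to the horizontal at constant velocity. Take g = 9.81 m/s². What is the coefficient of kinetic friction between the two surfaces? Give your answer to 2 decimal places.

0.75

At constant velocity the net force along the incline is zero: mg sin 37° = μ mg cos 37°.
So μ = tan 37° = 0.6018 / 0.7986 = 0.7536.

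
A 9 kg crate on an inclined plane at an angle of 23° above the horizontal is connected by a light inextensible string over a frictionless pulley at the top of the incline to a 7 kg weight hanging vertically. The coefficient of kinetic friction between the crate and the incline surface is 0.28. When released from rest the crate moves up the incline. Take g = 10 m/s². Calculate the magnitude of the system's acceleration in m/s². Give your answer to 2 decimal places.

0.73 m/s²

For the crate on the incline: the weight component along the slope is m₁g sin 23° = 9 × 10 × 0.3907 = 35.163 N and the normal force is N = m₁g cos 23° = 82.845 N.
Kinetic friction opposes the crate's motion up the incline: f = μN = 0.28 × 82.845 = 23.197 N acting down the slope.
Newton's second law for the crate (up-slope positive): T − 35.163 − 23.197 = 9 a. For the hanging weight (downward positive): 7 × 10 − T = 7 a.
Adding the two equations eliminates T: 11.640 = 16 a, so a = 0.7275 m/s².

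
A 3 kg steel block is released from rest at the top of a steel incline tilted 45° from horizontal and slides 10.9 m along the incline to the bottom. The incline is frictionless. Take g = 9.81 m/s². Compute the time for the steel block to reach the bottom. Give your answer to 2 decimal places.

1.77 s

The weight component along the incline is mg sin 45° = 20.810 N and the normal force is N = mg cos 45° = 20.810 N.
With no friction, a = g sin 45° = 6.9367 m/s².
Starting from rest, L = ½at², so t = √(2L/a) = √(2 × 10.9 / 6.9367) = 1.7728 s.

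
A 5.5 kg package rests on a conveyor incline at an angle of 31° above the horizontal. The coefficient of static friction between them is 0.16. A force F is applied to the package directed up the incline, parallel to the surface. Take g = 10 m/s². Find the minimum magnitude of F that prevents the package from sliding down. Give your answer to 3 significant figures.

The normal force is N = mg cos 31° = 47.144 N. With F at its minimum the package is on the verge of sliding down, so static friction is at its maximum μ_s N = 0.16 × 47.144 = 7.543 N and acts up the slope.
Equilibrium along the incline: F + μ_s N = mg sin 31°, so F = 28.327 − 7.543 = 20.784 N.

20.8 N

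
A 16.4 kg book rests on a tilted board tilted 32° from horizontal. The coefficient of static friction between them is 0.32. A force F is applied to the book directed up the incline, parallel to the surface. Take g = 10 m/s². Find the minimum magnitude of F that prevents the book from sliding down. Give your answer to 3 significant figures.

42.4 N

The normal force is N = mg cos 32° = 139.080 N. With F at its minimum the book is on the verge of sliding down, so static friction is at its maximum μ_s N = 0.32 × 139.080 = 44.506 N and acts up the slope.
Equilibrium along the incline: F + μ_s N = mg sin 32°, so F = 86.907 − 44.506 = 42.401 N.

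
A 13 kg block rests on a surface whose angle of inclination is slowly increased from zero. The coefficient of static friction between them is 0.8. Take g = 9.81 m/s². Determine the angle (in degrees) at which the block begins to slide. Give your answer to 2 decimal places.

At the threshold of sliding, static friction is at its maximum μ_s N and exactly balances the weight component along the incline: mg sin θ = μ_s mg cos θ.
Hence tan θ = μ_s = 0.8, so θ = arctan(0.8) = 38.6598°.

38.66°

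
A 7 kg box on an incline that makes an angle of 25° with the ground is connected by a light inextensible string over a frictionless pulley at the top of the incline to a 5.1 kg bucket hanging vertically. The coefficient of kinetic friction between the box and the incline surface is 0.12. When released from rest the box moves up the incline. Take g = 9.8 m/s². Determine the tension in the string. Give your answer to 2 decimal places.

44.28 N

For the box on the incline: the weight component along the slope is m₁g sin 25° = 7 × 9.8 × 0.4226 = 28.990 N and the normal force is N = m₁g cos 25° = 62.173 N.
Kinetic friction opposes the box's motion up the incline: f = μN = 0.12 × 62.173 = 7.461 N acting down the slope.
Newton's second law for the box (up-slope positive): T − 28.990 − 7.461 = 7 a. For the hanging bucket (downward positive): 5.1 × 9.8 − T = 5.1 a.
Adding the two equations eliminates T: 13.529 = 12.1 a, so a = 1.1181 m/s².
Then from the hanging bucket's equation, T = 5.1 × (9.8 − 1.1181) = 44.278 N.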